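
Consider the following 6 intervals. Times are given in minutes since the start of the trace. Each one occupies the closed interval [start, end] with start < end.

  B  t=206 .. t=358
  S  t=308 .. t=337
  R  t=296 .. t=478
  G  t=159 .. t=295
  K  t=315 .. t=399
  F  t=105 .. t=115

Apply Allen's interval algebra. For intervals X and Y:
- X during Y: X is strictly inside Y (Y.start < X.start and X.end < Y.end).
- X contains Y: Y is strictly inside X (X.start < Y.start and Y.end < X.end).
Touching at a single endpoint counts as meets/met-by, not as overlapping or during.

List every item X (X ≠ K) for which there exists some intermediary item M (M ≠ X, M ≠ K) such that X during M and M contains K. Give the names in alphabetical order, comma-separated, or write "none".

Target K = [t=315, t=399].
Intermediaries M with M contains K: R.
Via R — items with X during R: S.
Union: S.

S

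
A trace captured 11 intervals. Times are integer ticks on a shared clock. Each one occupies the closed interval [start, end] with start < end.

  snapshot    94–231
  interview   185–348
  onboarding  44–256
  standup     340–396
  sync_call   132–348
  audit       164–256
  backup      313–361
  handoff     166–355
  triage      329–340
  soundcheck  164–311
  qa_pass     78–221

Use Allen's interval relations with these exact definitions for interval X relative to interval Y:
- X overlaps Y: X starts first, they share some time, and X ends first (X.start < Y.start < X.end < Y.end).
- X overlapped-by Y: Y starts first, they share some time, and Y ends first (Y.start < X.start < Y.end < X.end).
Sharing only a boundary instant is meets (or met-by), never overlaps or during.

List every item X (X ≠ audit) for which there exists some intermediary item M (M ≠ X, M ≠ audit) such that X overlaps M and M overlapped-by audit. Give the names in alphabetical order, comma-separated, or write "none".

onboarding, qa_pass, snapshot, soundcheck, sync_call

Target audit = [164, 256].
Intermediaries M with M overlapped-by audit: handoff, interview.
Via handoff — items with X overlaps handoff: onboarding, qa_pass, snapshot, soundcheck, sync_call.
Via interview — items with X overlaps interview: onboarding, qa_pass, snapshot, soundcheck.
Union: onboarding, qa_pass, snapshot, soundcheck, sync_call.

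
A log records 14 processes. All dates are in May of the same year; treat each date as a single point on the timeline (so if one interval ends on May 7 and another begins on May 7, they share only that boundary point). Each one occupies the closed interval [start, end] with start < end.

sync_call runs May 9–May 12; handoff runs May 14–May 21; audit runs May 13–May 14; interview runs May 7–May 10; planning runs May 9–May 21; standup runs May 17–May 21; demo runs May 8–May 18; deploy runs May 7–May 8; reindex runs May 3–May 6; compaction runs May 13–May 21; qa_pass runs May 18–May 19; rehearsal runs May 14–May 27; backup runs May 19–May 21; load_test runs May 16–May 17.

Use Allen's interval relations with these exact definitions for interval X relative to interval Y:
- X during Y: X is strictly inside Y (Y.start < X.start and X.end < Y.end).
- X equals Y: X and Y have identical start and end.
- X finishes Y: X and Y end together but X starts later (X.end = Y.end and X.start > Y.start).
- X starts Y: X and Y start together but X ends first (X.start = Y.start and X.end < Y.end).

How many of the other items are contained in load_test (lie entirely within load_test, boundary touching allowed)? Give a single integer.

0

Target load_test = [May 16, May 17].
audit [May 13, May 14] → before → no.
backup [May 19, May 21] → after → no.
compaction [May 13, May 21] → contains → no.
demo [May 8, May 18] → contains → no.
deploy [May 7, May 8] → before → no.
handoff [May 14, May 21] → contains → no.
interview [May 7, May 10] → before → no.
planning [May 9, May 21] → contains → no.
qa_pass [May 18, May 19] → after → no.
rehearsal [May 14, May 27] → contains → no.
reindex [May 3, May 6] → before → no.
standup [May 17, May 21] → met-by → no.
sync_call [May 9, May 12] → before → no.
Total: 0.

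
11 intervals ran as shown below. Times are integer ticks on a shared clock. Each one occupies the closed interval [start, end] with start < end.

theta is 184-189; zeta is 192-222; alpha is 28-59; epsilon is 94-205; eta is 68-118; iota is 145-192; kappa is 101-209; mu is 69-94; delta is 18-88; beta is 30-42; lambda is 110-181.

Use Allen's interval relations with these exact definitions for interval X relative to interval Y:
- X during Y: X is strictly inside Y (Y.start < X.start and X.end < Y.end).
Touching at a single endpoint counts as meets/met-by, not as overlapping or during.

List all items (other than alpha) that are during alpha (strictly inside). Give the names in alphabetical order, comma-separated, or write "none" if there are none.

Target alpha = [28, 59].
beta [30, 42] → during → yes.
delta [18, 88] → contains → no.
epsilon [94, 205] → after → no.
eta [68, 118] → after → no.
iota [145, 192] → after → no.
kappa [101, 209] → after → no.
lambda [110, 181] → after → no.
mu [69, 94] → after → no.
theta [184, 189] → after → no.
zeta [192, 222] → after → no.
Result: beta.

beta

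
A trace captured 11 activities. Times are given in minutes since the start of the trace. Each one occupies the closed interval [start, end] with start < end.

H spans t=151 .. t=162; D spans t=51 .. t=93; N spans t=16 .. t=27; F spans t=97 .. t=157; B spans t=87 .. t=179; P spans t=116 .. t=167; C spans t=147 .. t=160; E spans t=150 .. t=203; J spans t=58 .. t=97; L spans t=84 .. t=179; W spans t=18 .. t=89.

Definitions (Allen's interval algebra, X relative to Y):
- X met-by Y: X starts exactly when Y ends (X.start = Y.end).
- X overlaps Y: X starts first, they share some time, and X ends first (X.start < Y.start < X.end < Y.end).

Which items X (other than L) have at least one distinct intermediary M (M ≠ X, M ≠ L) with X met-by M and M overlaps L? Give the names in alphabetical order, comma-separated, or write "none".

Target L = [t=84, t=179].
Intermediaries M with M overlaps L: D, J, W.
Via D — items with X met-by D: none.
Via J — items with X met-by J: F.
Via W — items with X met-by W: none.
Union: F.

F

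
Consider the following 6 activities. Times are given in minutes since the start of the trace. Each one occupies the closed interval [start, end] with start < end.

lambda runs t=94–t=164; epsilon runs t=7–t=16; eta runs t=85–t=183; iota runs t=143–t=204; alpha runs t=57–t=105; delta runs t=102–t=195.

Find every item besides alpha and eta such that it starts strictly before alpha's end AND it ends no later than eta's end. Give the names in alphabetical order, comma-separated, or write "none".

epsilon, lambda

Conditions: its start is strictly before alpha's end (X.start < t=105) AND its end is no later than eta's end (X.end <= t=183).
delta: start t=102 < t=105? ✓; end t=195 <= t=183? ✗ → no.
epsilon: start t=7 < t=105? ✓; end t=16 <= t=183? ✓ → yes.
iota: start t=143 < t=105? ✗; end t=204 <= t=183? ✗ → no.
lambda: start t=94 < t=105? ✓; end t=164 <= t=183? ✓ → yes.
Result: epsilon, lambda.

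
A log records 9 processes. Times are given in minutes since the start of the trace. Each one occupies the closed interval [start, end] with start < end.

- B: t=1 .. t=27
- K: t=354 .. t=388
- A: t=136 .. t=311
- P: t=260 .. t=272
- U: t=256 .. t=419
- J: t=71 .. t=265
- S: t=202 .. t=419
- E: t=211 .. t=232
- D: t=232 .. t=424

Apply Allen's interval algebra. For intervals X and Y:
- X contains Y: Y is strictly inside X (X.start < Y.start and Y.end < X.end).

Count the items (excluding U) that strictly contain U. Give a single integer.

Target U = [t=256, t=419].
A [t=136, t=311] → overlaps → no.
B [t=1, t=27] → before → no.
D [t=232, t=424] → contains → counts.
E [t=211, t=232] → before → no.
J [t=71, t=265] → overlaps → no.
K [t=354, t=388] → during → no.
P [t=260, t=272] → during → no.
S [t=202, t=419] → finished-by → no.
Total: 1.

1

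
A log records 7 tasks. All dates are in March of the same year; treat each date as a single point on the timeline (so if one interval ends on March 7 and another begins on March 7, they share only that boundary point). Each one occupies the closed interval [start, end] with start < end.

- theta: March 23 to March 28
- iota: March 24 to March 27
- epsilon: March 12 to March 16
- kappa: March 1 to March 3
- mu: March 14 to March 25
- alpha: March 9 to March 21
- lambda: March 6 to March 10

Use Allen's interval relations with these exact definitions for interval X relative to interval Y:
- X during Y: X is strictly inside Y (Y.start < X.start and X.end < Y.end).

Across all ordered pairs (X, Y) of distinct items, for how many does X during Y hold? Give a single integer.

Checking all 42 ordered pairs for relation 'during'; matching pairs in alphabetical order:
(epsilon, alpha): epsilon during alpha ✓
(iota, theta): iota during theta ✓
Count: 2.

2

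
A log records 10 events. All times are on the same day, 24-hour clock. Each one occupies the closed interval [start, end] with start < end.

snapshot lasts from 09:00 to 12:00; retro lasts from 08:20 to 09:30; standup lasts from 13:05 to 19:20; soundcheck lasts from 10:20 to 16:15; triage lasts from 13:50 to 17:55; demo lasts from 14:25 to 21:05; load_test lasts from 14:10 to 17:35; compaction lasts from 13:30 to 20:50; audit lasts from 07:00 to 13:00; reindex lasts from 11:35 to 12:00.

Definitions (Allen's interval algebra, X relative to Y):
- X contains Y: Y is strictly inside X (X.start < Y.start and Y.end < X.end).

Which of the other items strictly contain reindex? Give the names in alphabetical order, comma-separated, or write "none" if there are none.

Target reindex = [11:35, 12:00].
audit [07:00, 13:00] → contains → yes.
compaction [13:30, 20:50] → after → no.
demo [14:25, 21:05] → after → no.
load_test [14:10, 17:35] → after → no.
retro [08:20, 09:30] → before → no.
snapshot [09:00, 12:00] → finished-by → no.
soundcheck [10:20, 16:15] → contains → yes.
standup [13:05, 19:20] → after → no.
triage [13:50, 17:55] → after → no.
Result: audit, soundcheck.

audit, soundcheck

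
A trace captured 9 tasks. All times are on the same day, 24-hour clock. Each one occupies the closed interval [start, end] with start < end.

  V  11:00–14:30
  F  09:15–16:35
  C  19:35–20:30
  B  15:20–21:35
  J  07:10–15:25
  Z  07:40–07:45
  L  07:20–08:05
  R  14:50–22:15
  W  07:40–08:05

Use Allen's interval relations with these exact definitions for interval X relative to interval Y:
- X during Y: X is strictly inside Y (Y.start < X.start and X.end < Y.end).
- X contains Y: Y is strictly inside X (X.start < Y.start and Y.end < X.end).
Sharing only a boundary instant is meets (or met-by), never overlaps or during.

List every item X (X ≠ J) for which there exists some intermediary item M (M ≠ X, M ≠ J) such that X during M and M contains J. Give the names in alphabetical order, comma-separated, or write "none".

none

Target J = [07:10, 15:25].
Intermediaries M with M contains J: none.
Union: none.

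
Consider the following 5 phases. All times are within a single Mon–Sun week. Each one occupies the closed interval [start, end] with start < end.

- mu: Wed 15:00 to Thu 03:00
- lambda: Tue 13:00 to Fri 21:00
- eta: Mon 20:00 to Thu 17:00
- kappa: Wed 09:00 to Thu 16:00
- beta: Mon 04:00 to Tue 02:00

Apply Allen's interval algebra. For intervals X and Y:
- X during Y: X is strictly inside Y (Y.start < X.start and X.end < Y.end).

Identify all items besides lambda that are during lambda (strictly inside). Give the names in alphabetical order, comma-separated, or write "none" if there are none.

kappa, mu

Target lambda = [Tue 13:00, Fri 21:00].
beta [Mon 04:00, Tue 02:00] → before → no.
eta [Mon 20:00, Thu 17:00] → overlaps → no.
kappa [Wed 09:00, Thu 16:00] → during → yes.
mu [Wed 15:00, Thu 03:00] → during → yes.
Result: kappa, mu.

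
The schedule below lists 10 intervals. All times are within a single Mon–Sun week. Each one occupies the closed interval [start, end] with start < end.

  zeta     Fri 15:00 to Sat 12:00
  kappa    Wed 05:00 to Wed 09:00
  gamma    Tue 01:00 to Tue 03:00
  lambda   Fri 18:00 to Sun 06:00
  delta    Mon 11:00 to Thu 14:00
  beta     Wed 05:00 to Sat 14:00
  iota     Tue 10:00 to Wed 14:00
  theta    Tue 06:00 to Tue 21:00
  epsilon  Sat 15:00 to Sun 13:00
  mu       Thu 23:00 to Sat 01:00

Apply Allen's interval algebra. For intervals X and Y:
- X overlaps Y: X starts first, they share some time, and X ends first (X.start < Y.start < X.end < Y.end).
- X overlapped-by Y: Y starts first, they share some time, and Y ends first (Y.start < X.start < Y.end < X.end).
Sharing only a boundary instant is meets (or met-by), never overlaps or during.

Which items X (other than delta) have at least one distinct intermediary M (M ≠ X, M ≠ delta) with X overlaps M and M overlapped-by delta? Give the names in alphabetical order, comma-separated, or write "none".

iota

Target delta = [Mon 11:00, Thu 14:00].
Intermediaries M with M overlapped-by delta: beta.
Via beta — items with X overlaps beta: iota.
Union: iota.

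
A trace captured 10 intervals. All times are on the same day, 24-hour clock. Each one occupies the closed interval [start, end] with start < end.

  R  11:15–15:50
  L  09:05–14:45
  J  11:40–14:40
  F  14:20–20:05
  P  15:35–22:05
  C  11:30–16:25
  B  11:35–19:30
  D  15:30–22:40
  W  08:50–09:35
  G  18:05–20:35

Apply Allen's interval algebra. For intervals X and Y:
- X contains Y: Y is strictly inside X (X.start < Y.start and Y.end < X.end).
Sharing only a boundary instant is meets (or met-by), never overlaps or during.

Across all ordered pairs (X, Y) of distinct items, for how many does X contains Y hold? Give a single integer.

7

Checking all 90 ordered pairs for relation 'contains'; matching pairs in alphabetical order:
(B, J): B contains J ✓
(C, J): C contains J ✓
(D, G): D contains G ✓
(D, P): D contains P ✓
(L, J): L contains J ✓
(P, G): P contains G ✓
(R, J): R contains J ✓
Count: 7.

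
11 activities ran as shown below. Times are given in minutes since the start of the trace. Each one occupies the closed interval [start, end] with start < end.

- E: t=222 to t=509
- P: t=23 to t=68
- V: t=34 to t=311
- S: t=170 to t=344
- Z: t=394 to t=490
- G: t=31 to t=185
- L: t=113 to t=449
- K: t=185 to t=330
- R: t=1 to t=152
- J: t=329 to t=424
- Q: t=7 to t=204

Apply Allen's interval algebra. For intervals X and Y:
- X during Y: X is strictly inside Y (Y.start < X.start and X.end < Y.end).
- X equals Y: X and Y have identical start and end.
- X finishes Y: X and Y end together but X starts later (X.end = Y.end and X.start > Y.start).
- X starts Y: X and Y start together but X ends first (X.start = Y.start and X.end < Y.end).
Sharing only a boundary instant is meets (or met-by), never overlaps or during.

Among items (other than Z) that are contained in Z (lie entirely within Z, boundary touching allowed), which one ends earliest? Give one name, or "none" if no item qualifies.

Target Z = [t=394, t=490].
E [t=222, t=509] → contains → excluded.
G [t=31, t=185] → before → excluded.
J [t=329, t=424] → overlaps → excluded.
K [t=185, t=330] → before → excluded.
L [t=113, t=449] → overlaps → excluded.
P [t=23, t=68] → before → excluded.
Q [t=7, t=204] → before → excluded.
R [t=1, t=152] → before → excluded.
S [t=170, t=344] → before → excluded.
V [t=34, t=311] → before → excluded.
No candidates → none.

none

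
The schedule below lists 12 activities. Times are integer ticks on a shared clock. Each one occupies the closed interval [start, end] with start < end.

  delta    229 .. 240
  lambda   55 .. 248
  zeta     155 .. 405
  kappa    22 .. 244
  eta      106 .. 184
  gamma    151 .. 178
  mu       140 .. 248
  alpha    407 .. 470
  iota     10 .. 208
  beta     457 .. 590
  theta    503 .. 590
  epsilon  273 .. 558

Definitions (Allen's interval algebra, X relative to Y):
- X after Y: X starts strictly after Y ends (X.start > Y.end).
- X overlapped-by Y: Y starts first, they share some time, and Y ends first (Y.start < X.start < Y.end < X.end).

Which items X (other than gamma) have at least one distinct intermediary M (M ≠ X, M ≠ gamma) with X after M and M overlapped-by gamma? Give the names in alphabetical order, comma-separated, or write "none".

alpha, beta, theta

Target gamma = [151, 178].
Intermediaries M with M overlapped-by gamma: zeta.
Via zeta — items with X after zeta: alpha, beta, theta.
Union: alpha, beta, theta.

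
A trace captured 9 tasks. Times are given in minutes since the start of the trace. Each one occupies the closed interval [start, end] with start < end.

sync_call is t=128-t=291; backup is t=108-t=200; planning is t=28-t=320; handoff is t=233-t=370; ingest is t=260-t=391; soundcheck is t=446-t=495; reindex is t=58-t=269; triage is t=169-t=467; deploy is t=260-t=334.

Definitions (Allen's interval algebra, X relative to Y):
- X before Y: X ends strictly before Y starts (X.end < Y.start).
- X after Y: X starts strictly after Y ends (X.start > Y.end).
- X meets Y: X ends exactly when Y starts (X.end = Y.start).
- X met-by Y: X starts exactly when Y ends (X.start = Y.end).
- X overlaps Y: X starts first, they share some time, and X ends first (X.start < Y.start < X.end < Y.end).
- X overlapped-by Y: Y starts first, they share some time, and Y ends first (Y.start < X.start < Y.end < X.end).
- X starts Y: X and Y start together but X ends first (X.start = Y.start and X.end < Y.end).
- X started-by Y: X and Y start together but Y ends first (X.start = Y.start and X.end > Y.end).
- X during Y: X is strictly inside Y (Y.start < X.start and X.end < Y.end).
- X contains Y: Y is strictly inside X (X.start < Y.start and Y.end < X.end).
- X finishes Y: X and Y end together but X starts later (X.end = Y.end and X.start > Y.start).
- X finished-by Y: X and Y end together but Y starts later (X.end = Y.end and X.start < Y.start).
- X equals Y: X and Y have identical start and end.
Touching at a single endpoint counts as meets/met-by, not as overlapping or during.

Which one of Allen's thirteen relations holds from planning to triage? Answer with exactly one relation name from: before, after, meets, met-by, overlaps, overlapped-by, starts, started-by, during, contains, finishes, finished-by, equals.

overlaps

planning = [t=28, t=320]; triage = [t=169, t=467].
Compare endpoints: planning.start < triage.start, planning.start < triage.end, planning.end > triage.start, planning.end < triage.end.
That pattern is 'overlaps'.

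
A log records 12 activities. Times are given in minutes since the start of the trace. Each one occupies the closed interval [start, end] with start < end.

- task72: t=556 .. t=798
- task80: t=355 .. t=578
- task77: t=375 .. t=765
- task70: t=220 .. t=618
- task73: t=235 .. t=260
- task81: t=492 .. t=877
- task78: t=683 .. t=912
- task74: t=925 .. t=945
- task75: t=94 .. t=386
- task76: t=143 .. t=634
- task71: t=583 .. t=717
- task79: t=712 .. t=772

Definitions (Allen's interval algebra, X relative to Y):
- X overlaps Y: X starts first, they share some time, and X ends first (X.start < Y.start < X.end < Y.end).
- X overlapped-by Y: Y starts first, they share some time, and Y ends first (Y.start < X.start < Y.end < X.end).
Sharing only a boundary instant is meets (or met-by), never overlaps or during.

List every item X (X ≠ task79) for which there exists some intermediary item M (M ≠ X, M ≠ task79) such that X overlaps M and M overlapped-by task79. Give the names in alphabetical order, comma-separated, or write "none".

Target task79 = [t=712, t=772].
Intermediaries M with M overlapped-by task79: none.
Union: none.

none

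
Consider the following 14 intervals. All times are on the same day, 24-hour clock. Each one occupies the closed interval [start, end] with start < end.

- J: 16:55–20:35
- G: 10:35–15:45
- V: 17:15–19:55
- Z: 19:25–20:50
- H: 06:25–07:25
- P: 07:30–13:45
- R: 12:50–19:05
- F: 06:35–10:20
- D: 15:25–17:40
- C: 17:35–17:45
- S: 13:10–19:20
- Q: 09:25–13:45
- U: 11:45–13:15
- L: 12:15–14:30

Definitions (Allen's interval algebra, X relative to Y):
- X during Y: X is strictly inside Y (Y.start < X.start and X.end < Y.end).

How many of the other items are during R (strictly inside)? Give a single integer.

Target R = [12:50, 19:05].
C [17:35, 17:45] → during → counts.
D [15:25, 17:40] → during → counts.
F [06:35, 10:20] → before → no.
G [10:35, 15:45] → overlaps → no.
H [06:25, 07:25] → before → no.
J [16:55, 20:35] → overlapped-by → no.
L [12:15, 14:30] → overlaps → no.
P [07:30, 13:45] → overlaps → no.
Q [09:25, 13:45] → overlaps → no.
S [13:10, 19:20] → overlapped-by → no.
U [11:45, 13:15] → overlaps → no.
V [17:15, 19:55] → overlapped-by → no.
Z [19:25, 20:50] → after → no.
Total: 2.

2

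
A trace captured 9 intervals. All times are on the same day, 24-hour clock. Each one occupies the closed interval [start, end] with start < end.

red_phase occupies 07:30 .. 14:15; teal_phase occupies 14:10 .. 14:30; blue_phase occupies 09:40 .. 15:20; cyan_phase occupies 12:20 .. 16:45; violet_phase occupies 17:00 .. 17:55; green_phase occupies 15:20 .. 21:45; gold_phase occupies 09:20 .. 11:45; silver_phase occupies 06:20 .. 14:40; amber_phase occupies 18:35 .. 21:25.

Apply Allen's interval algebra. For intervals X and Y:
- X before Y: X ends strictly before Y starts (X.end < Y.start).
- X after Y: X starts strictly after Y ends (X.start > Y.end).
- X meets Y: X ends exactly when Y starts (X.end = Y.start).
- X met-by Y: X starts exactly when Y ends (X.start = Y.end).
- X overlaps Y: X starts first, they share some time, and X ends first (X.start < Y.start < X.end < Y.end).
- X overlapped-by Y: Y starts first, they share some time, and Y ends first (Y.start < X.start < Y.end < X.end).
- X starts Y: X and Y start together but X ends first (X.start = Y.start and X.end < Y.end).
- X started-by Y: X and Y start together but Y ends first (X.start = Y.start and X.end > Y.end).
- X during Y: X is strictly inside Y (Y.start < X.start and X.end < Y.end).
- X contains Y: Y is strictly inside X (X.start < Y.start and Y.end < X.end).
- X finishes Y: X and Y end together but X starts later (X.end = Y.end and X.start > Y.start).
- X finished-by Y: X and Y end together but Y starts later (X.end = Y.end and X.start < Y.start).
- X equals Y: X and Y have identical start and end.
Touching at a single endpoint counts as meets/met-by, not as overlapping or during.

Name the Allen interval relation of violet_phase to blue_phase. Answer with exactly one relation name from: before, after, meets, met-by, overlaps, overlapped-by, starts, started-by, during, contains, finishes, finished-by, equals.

after

violet_phase = [17:00, 17:55]; blue_phase = [09:40, 15:20].
Compare endpoints: violet_phase.start > blue_phase.start, violet_phase.start > blue_phase.end, violet_phase.end > blue_phase.start, violet_phase.end > blue_phase.end.
That pattern is 'after'.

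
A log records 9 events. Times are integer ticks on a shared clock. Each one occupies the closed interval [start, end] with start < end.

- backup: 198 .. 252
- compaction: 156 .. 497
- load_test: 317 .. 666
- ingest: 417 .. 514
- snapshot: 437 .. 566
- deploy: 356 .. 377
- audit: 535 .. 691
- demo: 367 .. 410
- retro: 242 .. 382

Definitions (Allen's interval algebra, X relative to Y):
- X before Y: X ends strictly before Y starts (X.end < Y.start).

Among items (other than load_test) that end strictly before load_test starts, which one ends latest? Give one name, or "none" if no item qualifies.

backup

Target load_test = [317, 666].
audit [535, 691] → overlapped-by → excluded.
backup [198, 252] → before → candidate.
compaction [156, 497] → overlaps → excluded.
demo [367, 410] → during → excluded.
deploy [356, 377] → during → excluded.
ingest [417, 514] → during → excluded.
retro [242, 382] → overlaps → excluded.
snapshot [437, 566] → during → excluded.
Among candidates, latest end is 252 → backup.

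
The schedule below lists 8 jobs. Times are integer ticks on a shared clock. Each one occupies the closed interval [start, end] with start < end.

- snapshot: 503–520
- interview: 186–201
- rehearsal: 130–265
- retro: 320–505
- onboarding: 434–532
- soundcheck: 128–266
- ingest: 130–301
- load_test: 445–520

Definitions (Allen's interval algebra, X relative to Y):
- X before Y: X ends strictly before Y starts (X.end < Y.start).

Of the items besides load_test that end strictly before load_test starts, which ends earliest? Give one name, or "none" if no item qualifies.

Target load_test = [445, 520].
ingest [130, 301] → before → candidate.
interview [186, 201] → before → candidate.
onboarding [434, 532] → contains → excluded.
rehearsal [130, 265] → before → candidate.
retro [320, 505] → overlaps → excluded.
snapshot [503, 520] → finishes → excluded.
soundcheck [128, 266] → before → candidate.
Among candidates, earliest end is 201 → interview.

interview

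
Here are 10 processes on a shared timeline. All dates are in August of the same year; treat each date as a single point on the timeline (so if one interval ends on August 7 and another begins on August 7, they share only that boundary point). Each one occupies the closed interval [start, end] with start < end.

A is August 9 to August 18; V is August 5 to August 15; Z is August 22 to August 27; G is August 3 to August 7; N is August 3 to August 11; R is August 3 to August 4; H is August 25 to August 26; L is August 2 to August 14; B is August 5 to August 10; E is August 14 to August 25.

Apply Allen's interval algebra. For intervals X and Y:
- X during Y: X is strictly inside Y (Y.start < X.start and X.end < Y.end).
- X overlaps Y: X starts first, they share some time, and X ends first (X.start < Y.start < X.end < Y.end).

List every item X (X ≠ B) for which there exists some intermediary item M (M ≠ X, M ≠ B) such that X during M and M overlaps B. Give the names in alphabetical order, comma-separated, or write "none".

Target B = [August 5, August 10].
Intermediaries M with M overlaps B: G.
Via G — items with X during G: none.
Union: none.

none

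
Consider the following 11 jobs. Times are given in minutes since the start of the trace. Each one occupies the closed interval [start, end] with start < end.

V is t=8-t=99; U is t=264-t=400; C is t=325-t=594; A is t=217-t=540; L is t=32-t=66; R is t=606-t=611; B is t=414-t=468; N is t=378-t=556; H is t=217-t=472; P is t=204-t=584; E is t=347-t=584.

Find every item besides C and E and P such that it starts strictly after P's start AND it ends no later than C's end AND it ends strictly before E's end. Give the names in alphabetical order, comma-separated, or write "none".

Conditions: its start is strictly after P's start (X.start > t=204) AND its end is no later than C's end (X.end <= t=594) AND its end is strictly before E's end (X.end < t=584).
A: start t=217 > t=204? ✓; end t=540 <= t=594? ✓; end t=540 < t=584? ✓ → yes.
B: start t=414 > t=204? ✓; end t=468 <= t=594? ✓; end t=468 < t=584? ✓ → yes.
H: start t=217 > t=204? ✓; end t=472 <= t=594? ✓; end t=472 < t=584? ✓ → yes.
L: start t=32 > t=204? ✗; end t=66 <= t=594? ✓; end t=66 < t=584? ✓ → no.
N: start t=378 > t=204? ✓; end t=556 <= t=594? ✓; end t=556 < t=584? ✓ → yes.
R: start t=606 > t=204? ✓; end t=611 <= t=594? ✗; end t=611 < t=584? ✗ → no.
U: start t=264 > t=204? ✓; end t=400 <= t=594? ✓; end t=400 < t=584? ✓ → yes.
V: start t=8 > t=204? ✗; end t=99 <= t=594? ✓; end t=99 < t=584? ✓ → no.
Result: A, B, H, N, U.

A, B, H, N, U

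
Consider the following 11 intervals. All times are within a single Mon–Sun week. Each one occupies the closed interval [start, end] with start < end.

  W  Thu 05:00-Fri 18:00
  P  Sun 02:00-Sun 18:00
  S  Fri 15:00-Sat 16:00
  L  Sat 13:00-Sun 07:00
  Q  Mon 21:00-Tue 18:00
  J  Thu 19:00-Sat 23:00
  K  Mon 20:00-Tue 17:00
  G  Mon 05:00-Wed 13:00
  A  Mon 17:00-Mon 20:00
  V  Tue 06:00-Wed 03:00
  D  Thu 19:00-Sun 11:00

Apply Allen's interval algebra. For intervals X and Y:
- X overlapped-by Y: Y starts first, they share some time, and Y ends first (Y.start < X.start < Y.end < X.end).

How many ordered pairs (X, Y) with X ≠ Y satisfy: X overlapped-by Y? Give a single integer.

10

Checking all 110 ordered pairs for relation 'overlapped-by'; matching pairs in alphabetical order:
(D, W): D overlapped-by W ✓
(J, W): J overlapped-by W ✓
(L, J): L overlapped-by J ✓
(L, S): L overlapped-by S ✓
(P, D): P overlapped-by D ✓
(P, L): P overlapped-by L ✓
(Q, K): Q overlapped-by K ✓
(S, W): S overlapped-by W ✓
(V, K): V overlapped-by K ✓
(V, Q): V overlapped-by Q ✓
Count: 10.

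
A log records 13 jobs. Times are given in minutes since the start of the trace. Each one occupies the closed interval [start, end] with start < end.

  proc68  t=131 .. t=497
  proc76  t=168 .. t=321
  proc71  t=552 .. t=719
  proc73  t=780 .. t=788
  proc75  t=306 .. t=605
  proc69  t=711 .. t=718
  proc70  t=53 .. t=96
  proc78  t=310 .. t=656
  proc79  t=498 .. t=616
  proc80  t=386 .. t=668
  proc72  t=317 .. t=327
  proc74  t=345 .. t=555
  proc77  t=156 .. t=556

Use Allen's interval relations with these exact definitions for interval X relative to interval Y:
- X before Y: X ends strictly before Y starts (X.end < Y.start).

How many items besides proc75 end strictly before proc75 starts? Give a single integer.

1

Target proc75 = [t=306, t=605].
proc68 [t=131, t=497] → overlaps → no.
proc69 [t=711, t=718] → after → no.
proc70 [t=53, t=96] → before → counts.
proc71 [t=552, t=719] → overlapped-by → no.
proc72 [t=317, t=327] → during → no.
proc73 [t=780, t=788] → after → no.
proc74 [t=345, t=555] → during → no.
proc76 [t=168, t=321] → overlaps → no.
proc77 [t=156, t=556] → overlaps → no.
proc78 [t=310, t=656] → overlapped-by → no.
proc79 [t=498, t=616] → overlapped-by → no.
proc80 [t=386, t=668] → overlapped-by → no.
Total: 1.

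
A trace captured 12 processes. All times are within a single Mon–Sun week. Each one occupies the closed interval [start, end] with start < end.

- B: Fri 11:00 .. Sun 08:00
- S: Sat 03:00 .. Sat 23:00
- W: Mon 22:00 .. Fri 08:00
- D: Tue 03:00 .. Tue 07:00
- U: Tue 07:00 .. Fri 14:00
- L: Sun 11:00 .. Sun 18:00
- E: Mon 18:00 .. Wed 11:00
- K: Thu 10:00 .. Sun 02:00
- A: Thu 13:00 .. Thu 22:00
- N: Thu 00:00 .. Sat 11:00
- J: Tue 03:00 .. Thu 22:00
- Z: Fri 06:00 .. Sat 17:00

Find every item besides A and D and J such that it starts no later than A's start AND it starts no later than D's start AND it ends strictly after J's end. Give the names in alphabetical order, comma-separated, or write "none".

Conditions: its start is no later than A's start (X.start <= Thu 13:00) AND its start is no later than D's start (X.start <= Tue 03:00) AND its end is strictly after J's end (X.end > Thu 22:00).
B: start Fri 11:00 <= Thu 13:00? ✗; start Fri 11:00 <= Tue 03:00? ✗; end Sun 08:00 > Thu 22:00? ✓ → no.
E: start Mon 18:00 <= Thu 13:00? ✓; start Mon 18:00 <= Tue 03:00? ✓; end Wed 11:00 > Thu 22:00? ✗ → no.
K: start Thu 10:00 <= Thu 13:00? ✓; start Thu 10:00 <= Tue 03:00? ✗; end Sun 02:00 > Thu 22:00? ✓ → no.
L: start Sun 11:00 <= Thu 13:00? ✗; start Sun 11:00 <= Tue 03:00? ✗; end Sun 18:00 > Thu 22:00? ✓ → no.
N: start Thu 00:00 <= Thu 13:00? ✓; start Thu 00:00 <= Tue 03:00? ✗; end Sat 11:00 > Thu 22:00? ✓ → no.
S: start Sat 03:00 <= Thu 13:00? ✗; start Sat 03:00 <= Tue 03:00? ✗; end Sat 23:00 > Thu 22:00? ✓ → no.
U: start Tue 07:00 <= Thu 13:00? ✓; start Tue 07:00 <= Tue 03:00? ✗; end Fri 14:00 > Thu 22:00? ✓ → no.
W: start Mon 22:00 <= Thu 13:00? ✓; start Mon 22:00 <= Tue 03:00? ✓; end Fri 08:00 > Thu 22:00? ✓ → yes.
Z: start Fri 06:00 <= Thu 13:00? ✗; start Fri 06:00 <= Tue 03:00? ✗; end Sat 17:00 > Thu 22:00? ✓ → no.
Result: W.

W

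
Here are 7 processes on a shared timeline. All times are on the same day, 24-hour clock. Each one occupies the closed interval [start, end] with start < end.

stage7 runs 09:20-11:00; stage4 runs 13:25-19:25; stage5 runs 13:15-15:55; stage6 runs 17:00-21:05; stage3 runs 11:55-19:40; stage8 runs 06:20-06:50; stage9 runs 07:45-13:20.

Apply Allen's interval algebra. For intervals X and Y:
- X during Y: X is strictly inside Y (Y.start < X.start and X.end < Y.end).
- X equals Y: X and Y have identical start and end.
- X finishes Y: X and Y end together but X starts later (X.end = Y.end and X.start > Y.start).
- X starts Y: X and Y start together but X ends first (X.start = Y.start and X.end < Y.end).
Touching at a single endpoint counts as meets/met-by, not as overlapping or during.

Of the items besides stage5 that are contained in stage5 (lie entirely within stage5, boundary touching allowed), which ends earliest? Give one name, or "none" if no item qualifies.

none

Target stage5 = [13:15, 15:55].
stage3 [11:55, 19:40] → contains → excluded.
stage4 [13:25, 19:25] → overlapped-by → excluded.
stage6 [17:00, 21:05] → after → excluded.
stage7 [09:20, 11:00] → before → excluded.
stage8 [06:20, 06:50] → before → excluded.
stage9 [07:45, 13:20] → overlaps → excluded.
No candidates → none.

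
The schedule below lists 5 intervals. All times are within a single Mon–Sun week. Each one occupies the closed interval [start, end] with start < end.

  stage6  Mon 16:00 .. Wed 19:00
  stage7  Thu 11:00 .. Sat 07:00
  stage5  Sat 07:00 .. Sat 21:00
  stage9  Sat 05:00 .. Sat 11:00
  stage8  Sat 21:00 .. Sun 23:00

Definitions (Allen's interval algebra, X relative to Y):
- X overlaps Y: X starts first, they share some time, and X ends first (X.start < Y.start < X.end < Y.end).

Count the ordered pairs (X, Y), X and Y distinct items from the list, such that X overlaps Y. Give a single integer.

Checking all 20 ordered pairs for relation 'overlaps'; matching pairs in alphabetical order:
(stage7, stage9): stage7 overlaps stage9 ✓
(stage9, stage5): stage9 overlaps stage5 ✓
Count: 2.

2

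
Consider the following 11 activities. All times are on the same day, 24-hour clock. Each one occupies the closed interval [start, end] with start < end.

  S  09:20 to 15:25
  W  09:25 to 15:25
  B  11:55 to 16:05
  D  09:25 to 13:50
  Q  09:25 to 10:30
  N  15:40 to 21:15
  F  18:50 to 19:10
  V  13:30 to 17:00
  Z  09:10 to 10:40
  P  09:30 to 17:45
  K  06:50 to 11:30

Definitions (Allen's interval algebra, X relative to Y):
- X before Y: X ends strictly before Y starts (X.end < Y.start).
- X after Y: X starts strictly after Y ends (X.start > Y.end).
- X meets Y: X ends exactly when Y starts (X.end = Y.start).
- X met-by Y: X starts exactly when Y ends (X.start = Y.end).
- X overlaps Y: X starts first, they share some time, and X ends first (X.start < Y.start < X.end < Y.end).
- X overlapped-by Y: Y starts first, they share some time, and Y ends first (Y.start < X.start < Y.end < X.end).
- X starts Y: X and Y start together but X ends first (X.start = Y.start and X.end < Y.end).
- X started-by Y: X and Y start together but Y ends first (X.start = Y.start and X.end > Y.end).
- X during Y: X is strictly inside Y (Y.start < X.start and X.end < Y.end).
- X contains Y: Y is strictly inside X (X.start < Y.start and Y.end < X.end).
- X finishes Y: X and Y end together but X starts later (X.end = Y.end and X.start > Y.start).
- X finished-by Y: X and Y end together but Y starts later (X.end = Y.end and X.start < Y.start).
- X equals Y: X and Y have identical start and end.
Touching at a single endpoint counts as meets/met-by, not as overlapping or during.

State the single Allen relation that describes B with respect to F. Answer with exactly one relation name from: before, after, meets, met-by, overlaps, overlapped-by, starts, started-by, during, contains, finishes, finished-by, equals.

before

B = [11:55, 16:05]; F = [18:50, 19:10].
Compare endpoints: B.start < F.start, B.start < F.end, B.end < F.start, B.end < F.end.
That pattern is 'before'.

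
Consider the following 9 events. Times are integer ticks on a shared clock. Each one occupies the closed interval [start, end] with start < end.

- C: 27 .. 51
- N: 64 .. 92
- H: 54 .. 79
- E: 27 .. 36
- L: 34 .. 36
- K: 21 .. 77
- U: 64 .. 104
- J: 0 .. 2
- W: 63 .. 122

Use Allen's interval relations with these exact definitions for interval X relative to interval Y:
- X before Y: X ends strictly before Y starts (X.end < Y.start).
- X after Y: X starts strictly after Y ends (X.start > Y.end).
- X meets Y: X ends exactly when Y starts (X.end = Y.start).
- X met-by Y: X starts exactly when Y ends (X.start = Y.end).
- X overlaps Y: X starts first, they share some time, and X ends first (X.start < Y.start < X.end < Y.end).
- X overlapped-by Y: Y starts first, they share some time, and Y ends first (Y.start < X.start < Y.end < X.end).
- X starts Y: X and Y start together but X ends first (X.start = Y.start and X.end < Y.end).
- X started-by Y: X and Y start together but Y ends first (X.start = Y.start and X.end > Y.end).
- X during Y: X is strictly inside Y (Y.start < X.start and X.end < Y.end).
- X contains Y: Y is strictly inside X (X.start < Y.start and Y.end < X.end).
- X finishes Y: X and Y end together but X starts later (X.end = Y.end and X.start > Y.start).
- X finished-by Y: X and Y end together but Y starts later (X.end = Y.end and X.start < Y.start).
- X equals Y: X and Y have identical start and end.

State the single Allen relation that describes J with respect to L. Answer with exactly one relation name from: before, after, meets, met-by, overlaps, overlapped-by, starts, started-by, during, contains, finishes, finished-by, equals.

before

J = [0, 2]; L = [34, 36].
Compare endpoints: J.start < L.start, J.start < L.end, J.end < L.start, J.end < L.end.
That pattern is 'before'.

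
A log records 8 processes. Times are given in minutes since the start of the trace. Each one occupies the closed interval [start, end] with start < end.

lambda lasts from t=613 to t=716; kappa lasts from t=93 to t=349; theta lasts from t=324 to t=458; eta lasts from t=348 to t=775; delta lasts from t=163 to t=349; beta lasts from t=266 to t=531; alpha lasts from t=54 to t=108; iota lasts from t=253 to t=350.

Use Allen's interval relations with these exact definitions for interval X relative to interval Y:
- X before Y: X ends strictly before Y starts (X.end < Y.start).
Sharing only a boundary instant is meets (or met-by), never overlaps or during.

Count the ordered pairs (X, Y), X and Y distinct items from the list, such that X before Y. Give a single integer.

Checking all 56 ordered pairs for relation 'before'; matching pairs in alphabetical order:
(alpha, beta): alpha before beta ✓
(alpha, delta): alpha before delta ✓
(alpha, eta): alpha before eta ✓
(alpha, iota): alpha before iota ✓
(alpha, lambda): alpha before lambda ✓
(alpha, theta): alpha before theta ✓
(beta, lambda): beta before lambda ✓
(delta, lambda): delta before lambda ✓
(iota, lambda): iota before lambda ✓
(kappa, lambda): kappa before lambda ✓
(theta, lambda): theta before lambda ✓
Count: 11.

11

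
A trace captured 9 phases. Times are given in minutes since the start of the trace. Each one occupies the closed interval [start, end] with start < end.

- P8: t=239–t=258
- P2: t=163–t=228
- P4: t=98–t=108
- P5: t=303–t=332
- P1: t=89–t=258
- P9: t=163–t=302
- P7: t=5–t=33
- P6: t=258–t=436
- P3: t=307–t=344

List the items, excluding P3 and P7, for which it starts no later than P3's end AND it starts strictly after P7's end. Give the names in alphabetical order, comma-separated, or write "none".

P1, P2, P4, P5, P6, P8, P9

Conditions: its start is no later than P3's end (X.start <= t=344) AND its start is strictly after P7's end (X.start > t=33).
P1: start t=89 <= t=344? ✓; start t=89 > t=33? ✓ → yes.
P2: start t=163 <= t=344? ✓; start t=163 > t=33? ✓ → yes.
P4: start t=98 <= t=344? ✓; start t=98 > t=33? ✓ → yes.
P5: start t=303 <= t=344? ✓; start t=303 > t=33? ✓ → yes.
P6: start t=258 <= t=344? ✓; start t=258 > t=33? ✓ → yes.
P8: start t=239 <= t=344? ✓; start t=239 > t=33? ✓ → yes.
P9: start t=163 <= t=344? ✓; start t=163 > t=33? ✓ → yes.
Result: P1, P2, P4, P5, P6, P8, P9.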